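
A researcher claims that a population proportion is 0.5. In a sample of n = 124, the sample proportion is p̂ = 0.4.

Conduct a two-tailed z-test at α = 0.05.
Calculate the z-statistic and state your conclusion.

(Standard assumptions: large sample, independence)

H₀: p = 0.5, H₁: p ≠ 0.5
Standard error: SE = √(p₀(1-p₀)/n) = √(0.5×0.5/124) = 0.044901
z-statistic: z = (p̂ - p₀)/SE = (0.4 - 0.5)/0.044901 = -2.2271
Critical value: z_0.025 = ±1.960
p-value = 0.0259
Decision: reject H₀ at α = 0.05

Answer: z = -2.2271, reject H₀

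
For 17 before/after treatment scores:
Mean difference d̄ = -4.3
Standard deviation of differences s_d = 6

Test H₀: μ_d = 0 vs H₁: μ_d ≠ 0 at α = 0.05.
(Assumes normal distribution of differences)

df = n - 1 = 16
SE = s_d/√n = 6/√17 = 1.4552
t = d̄/SE = -4.3/1.4552 = -2.9549
Critical value: t_{0.025,16} = ±2.120
p-value ≈ 0.0093
Decision: reject H₀

Answer: t = -2.9549, reject H₀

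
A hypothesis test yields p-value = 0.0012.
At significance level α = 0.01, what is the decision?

Compare p-value to α:
0.0012 < 0.01
Decision: reject H₀

Answer: reject H₀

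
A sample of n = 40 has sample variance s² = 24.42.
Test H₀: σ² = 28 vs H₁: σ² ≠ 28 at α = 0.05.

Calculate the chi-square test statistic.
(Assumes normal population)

df = n - 1 = 39
χ² = (n-1)s²/σ₀² = 39×24.42/28 = 34.0136
Critical values: χ²_{0.975,39} = 23.654, χ²_{0.025,39} = 58.120
Rejection region: χ² < 23.654 or χ² > 58.120
Decision: fail to reject H₀

Answer: χ² = 34.0136, fail to reject H₀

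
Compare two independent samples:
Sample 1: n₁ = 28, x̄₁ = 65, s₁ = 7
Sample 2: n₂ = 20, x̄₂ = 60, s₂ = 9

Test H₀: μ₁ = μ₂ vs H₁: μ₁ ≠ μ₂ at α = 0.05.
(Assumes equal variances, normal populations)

Pooled variance: s²_p = [27×7² + 19×9²]/(46) = 62.2174
s_p = 7.8878
SE = s_p×√(1/n₁ + 1/n₂) = 7.8878×√(1/28 + 1/20) = 2.3093
t = (x̄₁ - x̄₂)/SE = (65 - 60)/2.3093 = 2.1652
df = 46, t-critical = ±2.013
Decision: reject H₀

Answer: t = 2.1652, reject H₀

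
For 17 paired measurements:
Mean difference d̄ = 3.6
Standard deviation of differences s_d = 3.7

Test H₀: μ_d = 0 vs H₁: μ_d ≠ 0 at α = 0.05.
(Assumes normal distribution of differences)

Answer: t = 4.0116, reject H₀

Derivation:
df = n - 1 = 16
SE = s_d/√n = 3.7/√17 = 0.8974
t = d̄/SE = 3.6/0.8974 = 4.0116
Critical value: t_{0.025,16} = ±2.120
p-value ≈ 0.0010
Decision: reject H₀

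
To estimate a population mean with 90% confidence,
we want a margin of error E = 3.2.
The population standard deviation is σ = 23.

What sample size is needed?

z_0.05 = 1.645
n = (z×σ/E)² = (1.645×23/3.2)²
n = 139.7937
Round up: n = 140

Answer: n = 140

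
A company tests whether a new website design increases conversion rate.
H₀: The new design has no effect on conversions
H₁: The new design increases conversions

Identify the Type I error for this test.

Type I error: rejecting H₀ when it is actually true (false positive).
Type II error: failing to reject H₀ when H₁ is actually true (false negative).

Answer: Switching to a new design that doesn't actually help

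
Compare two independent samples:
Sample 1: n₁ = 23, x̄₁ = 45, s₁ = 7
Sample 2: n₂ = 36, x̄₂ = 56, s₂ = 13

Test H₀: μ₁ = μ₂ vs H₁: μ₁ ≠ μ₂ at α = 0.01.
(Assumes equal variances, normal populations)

Pooled variance: s²_p = [22×7² + 35×13²]/(57) = 122.6842
s_p = 11.0763
SE = s_p×√(1/n₁ + 1/n₂) = 11.0763×√(1/23 + 1/36) = 2.9567
t = (x̄₁ - x̄₂)/SE = (45 - 56)/2.9567 = -3.7204
df = 57, t-critical = ±2.665
Decision: reject H₀

Answer: t = -3.7204, reject H₀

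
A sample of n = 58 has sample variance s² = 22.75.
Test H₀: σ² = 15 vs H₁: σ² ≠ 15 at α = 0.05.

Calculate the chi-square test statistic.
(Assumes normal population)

df = n - 1 = 57
χ² = (n-1)s²/σ₀² = 57×22.75/15 = 86.4500
Critical values: χ²_{0.975,57} = 38.027, χ²_{0.025,57} = 79.752
Rejection region: χ² < 38.027 or χ² > 79.752
Decision: reject H₀

Answer: χ² = 86.4500, reject H₀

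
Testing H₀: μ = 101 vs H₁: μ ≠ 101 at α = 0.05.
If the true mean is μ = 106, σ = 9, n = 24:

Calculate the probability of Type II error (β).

Answer: β ≈ 0.2231

Derivation:
SE = σ/√n = 9/√24 = 1.8371
Critical values: μ₀ ± z_0.025×SE = 101 ± 1.960×1.8371
Acceptance region: (97.3993, 104.6007)
Under H₁ (μ = 106): z_high = (104.6007 - 106)/1.8371 = -0.7617, z_low = (97.3993 - 106)/1.8371 = -4.6817
β = P(not reject | H₁) = Φ(-0.7617) - Φ(-4.6817) ≈ 0.2231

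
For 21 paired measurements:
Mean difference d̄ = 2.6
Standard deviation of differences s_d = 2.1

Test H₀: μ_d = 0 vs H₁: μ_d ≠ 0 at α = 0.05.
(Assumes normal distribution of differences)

df = n - 1 = 20
SE = s_d/√n = 2.1/√21 = 0.4583
t = d̄/SE = 2.6/0.4583 = 5.6731
Critical value: t_{0.025,20} = ±2.086
p-value < 0.0001
Decision: reject H₀

Answer: t = 5.6731, reject H₀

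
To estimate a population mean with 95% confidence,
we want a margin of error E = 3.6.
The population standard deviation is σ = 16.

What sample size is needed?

Answer: n = 76

Derivation:
z_0.025 = 1.960
n = (z×σ/E)² = (1.960×16/3.6)²
n = 75.8835
Round up: n = 76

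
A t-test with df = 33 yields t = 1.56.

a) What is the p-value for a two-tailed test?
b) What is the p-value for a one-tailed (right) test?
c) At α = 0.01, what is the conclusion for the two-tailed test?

Answer: a) 0.1283, b) 0.0641, c) fail to reject H₀

Derivation:
Using t-distribution with df = 33:
a) Two-tailed: p = 2×P(T > 1.56) = 0.1283
b) One-tailed: p = P(T > 1.56) = 0.0641
c) 0.1283 ≥ 0.01, fail to reject H₀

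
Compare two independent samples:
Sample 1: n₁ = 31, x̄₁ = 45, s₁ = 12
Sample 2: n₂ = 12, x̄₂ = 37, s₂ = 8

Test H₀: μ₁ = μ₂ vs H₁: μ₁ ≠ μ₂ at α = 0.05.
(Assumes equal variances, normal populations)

Pooled variance: s²_p = [30×12² + 11×8²]/(41) = 122.5366
s_p = 11.0696
SE = s_p×√(1/n₁ + 1/n₂) = 11.0696×√(1/31 + 1/12) = 3.7635
t = (x̄₁ - x̄₂)/SE = (45 - 37)/3.7635 = 2.1257
df = 41, t-critical = ±2.020
Decision: reject H₀

Answer: t = 2.1257, reject H₀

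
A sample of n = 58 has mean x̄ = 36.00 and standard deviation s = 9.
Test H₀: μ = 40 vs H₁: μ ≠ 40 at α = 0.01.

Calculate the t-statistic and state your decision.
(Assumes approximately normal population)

Answer: t = -3.3847, reject H₀

Derivation:
df = n - 1 = 57
SE = s/√n = 9/√58 = 1.1818
t = (x̄ - μ₀)/SE = (36.00 - 40)/1.1818 = -3.3847
Critical value: t_{0.005,57} = ±2.665
p-value ≈ 0.0013
Decision: reject H₀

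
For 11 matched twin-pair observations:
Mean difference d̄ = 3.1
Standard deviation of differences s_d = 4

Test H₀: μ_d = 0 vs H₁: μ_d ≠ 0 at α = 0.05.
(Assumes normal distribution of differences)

df = n - 1 = 10
SE = s_d/√n = 4/√11 = 1.2060
t = d̄/SE = 3.1/1.2060 = 2.5705
Critical value: t_{0.025,10} = ±2.228
p-value ≈ 0.0279
Decision: reject H₀

Answer: t = 2.5705, reject H₀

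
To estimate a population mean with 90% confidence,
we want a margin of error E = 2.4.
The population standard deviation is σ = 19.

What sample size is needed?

z_0.05 = 1.645
n = (z×σ/E)² = (1.645×19/2.4)²
n = 169.5964
Round up: n = 170

Answer: n = 170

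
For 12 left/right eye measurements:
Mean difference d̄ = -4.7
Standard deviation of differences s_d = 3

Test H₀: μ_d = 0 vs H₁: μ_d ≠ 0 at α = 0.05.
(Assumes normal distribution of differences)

Answer: t = -5.4273, reject H₀

Derivation:
df = n - 1 = 11
SE = s_d/√n = 3/√12 = 0.8660
t = d̄/SE = -4.7/0.8660 = -5.4273
Critical value: t_{0.025,11} = ±2.201
p-value ≈ 0.0002
Decision: reject H₀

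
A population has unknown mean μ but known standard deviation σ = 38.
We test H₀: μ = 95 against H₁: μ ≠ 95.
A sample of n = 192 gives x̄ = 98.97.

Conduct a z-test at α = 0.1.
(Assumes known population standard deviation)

Standard error: SE = σ/√n = 38/√192 = 2.7424
z-statistic: z = (x̄ - μ₀)/SE = (98.97 - 95)/2.7424 = 1.4476
Critical value: ±1.645
p-value = 0.1477
Decision: fail to reject H₀

Answer: z = 1.4476, fail to reject H₀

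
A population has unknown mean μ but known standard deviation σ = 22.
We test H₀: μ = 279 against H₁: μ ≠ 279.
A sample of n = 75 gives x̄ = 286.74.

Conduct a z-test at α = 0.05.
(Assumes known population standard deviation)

Standard error: SE = σ/√n = 22/√75 = 2.5403
z-statistic: z = (x̄ - μ₀)/SE = (286.74 - 279)/2.5403 = 3.0469
Critical value: ±1.960
p-value = 0.0023
Decision: reject H₀

Answer: z = 3.0469, reject H₀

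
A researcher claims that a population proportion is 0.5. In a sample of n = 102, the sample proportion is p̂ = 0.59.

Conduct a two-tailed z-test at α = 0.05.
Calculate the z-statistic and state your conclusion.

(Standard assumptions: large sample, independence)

Answer: z = 1.8179, fail to reject H₀

Derivation:
H₀: p = 0.5, H₁: p ≠ 0.5
Standard error: SE = √(p₀(1-p₀)/n) = √(0.5×0.5/102) = 0.049507
z-statistic: z = (p̂ - p₀)/SE = (0.59 - 0.5)/0.049507 = 1.8179
Critical value: z_0.025 = ±1.960
p-value = 0.0691
Decision: fail to reject H₀ at α = 0.05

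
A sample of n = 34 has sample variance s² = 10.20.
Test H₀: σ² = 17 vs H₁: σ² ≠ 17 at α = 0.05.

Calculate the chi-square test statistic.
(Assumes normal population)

Answer: χ² = 19.8000, fail to reject H₀

Derivation:
df = n - 1 = 33
χ² = (n-1)s²/σ₀² = 33×10.20/17 = 19.8000
Critical values: χ²_{0.975,33} = 19.047, χ²_{0.025,33} = 50.725
Rejection region: χ² < 19.047 or χ² > 50.725
Decision: fail to reject H₀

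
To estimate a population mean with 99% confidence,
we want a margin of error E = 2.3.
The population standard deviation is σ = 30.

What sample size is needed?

z_0.005 = 2.576
n = (z×σ/E)² = (2.576×30/2.3)²
n = 1128.9600
Round up: n = 1129

Answer: n = 1129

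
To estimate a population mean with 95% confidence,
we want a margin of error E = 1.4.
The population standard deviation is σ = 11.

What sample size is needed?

Answer: n = 238

Derivation:
z_0.025 = 1.960
n = (z×σ/E)² = (1.960×11/1.4)²
n = 237.1600
Round up: n = 238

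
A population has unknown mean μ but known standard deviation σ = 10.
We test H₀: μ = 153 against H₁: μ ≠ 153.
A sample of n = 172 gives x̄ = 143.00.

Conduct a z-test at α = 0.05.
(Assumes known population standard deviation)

Standard error: SE = σ/√n = 10/√172 = 0.7625
z-statistic: z = (x̄ - μ₀)/SE = (143.00 - 153)/0.7625 = -13.1148
Critical value: ±1.960
p-value < 0.0001
Decision: reject H₀

Answer: z = -13.1148, reject H₀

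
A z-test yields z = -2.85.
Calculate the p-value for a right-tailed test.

Answer: p-value ≈ 0.9978

Derivation:
For z = -2.85:
p = P(Z > -2.85) = 1 - Φ(-2.85) = 0.9978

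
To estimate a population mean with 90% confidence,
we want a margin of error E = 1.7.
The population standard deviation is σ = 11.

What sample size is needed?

z_0.05 = 1.645
n = (z×σ/E)² = (1.645×11/1.7)²
n = 113.2972
Round up: n = 114

Answer: n = 114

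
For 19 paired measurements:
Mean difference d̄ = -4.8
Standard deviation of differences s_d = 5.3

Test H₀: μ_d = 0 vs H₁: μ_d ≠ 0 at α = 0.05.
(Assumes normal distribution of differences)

df = n - 1 = 18
SE = s_d/√n = 5.3/√19 = 1.2159
t = d̄/SE = -4.8/1.2159 = -3.9477
Critical value: t_{0.025,18} = ±2.101
p-value ≈ 0.0009
Decision: reject H₀

Answer: t = -3.9477, reject H₀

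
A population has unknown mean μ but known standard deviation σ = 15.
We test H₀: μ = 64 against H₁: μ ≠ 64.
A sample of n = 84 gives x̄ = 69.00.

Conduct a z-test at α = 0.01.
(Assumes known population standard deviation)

Standard error: SE = σ/√n = 15/√84 = 1.6366
z-statistic: z = (x̄ - μ₀)/SE = (69.00 - 64)/1.6366 = 3.0551
Critical value: ±2.576
p-value = 0.0022
Decision: reject H₀

Answer: z = 3.0551, reject H₀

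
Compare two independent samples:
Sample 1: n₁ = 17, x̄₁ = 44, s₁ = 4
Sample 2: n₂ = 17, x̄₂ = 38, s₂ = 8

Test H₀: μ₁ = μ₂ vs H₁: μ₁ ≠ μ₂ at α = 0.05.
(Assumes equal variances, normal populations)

Pooled variance: s²_p = [16×4² + 16×8²]/(32) = 40.0000
s_p = 6.3246
SE = s_p×√(1/n₁ + 1/n₂) = 6.3246×√(1/17 + 1/17) = 2.1693
t = (x̄₁ - x̄₂)/SE = (44 - 38)/2.1693 = 2.7659
df = 32, t-critical = ±2.037
Decision: reject H₀

Answer: t = 2.7659, reject H₀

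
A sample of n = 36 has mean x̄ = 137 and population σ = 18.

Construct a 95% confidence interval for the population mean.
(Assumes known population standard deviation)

Confidence level: 95%, α = 0.05
z_0.025 = 1.960
SE = σ/√n = 18/√36 = 3.0000
Margin of error = 1.960 × 3.0000 = 5.8800
CI: x̄ ± margin = 137 ± 5.8800
CI: (131.1200, 142.8800)

Answer: (131.1200, 142.8800)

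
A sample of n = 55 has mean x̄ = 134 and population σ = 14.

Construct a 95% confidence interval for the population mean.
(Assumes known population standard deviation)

Answer: (130.2999, 137.7001)

Derivation:
Confidence level: 95%, α = 0.05
z_0.025 = 1.960
SE = σ/√n = 14/√55 = 1.8878
Margin of error = 1.960 × 1.8878 = 3.7001
CI: x̄ ± margin = 134 ± 3.7001
CI: (130.2999, 137.7001)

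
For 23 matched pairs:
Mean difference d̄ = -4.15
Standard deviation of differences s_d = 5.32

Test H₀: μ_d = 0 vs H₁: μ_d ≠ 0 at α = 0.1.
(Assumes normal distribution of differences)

Answer: t = -3.7411, reject H₀

Derivation:
df = n - 1 = 22
SE = s_d/√n = 5.32/√23 = 1.1093
t = d̄/SE = -4.15/1.1093 = -3.7411
Critical value: t_{0.05,22} = ±1.717
p-value ≈ 0.0011
Decision: reject H₀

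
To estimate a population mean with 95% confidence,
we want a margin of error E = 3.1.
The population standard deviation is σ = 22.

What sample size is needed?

Answer: n = 194

Derivation:
z_0.025 = 1.960
n = (z×σ/E)² = (1.960×22/3.1)²
n = 193.4791
Round up: n = 194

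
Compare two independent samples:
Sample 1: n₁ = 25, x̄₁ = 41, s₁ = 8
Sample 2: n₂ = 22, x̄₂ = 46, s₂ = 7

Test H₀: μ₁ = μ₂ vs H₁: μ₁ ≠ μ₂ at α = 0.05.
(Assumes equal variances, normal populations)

Answer: t = -2.2655, reject H₀

Derivation:
Pooled variance: s²_p = [24×8² + 21×7²]/(45) = 57.0000
s_p = 7.5498
SE = s_p×√(1/n₁ + 1/n₂) = 7.5498×√(1/25 + 1/22) = 2.2070
t = (x̄₁ - x̄₂)/SE = (41 - 46)/2.2070 = -2.2655
df = 45, t-critical = ±2.014
Decision: reject H₀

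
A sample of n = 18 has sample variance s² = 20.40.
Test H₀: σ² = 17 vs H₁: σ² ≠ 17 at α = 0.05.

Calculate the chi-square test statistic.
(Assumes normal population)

Answer: χ² = 20.4000, fail to reject H₀

Derivation:
df = n - 1 = 17
χ² = (n-1)s²/σ₀² = 17×20.40/17 = 20.4000
Critical values: χ²_{0.975,17} = 7.564, χ²_{0.025,17} = 30.191
Rejection region: χ² < 7.564 or χ² > 30.191
Decision: fail to reject H₀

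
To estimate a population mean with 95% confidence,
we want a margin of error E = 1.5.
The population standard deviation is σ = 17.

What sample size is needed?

z_0.025 = 1.960
n = (z×σ/E)² = (1.960×17/1.5)²
n = 493.4322
Round up: n = 494

Answer: n = 494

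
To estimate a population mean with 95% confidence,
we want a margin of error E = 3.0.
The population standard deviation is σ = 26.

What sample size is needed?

z_0.025 = 1.960
n = (z×σ/E)² = (1.960×26/3.0)²
n = 288.5468
Round up: n = 289

Answer: n = 289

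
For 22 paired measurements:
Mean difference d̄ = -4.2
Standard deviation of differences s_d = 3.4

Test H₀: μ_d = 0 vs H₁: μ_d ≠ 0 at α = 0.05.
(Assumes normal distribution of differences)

Answer: t = -5.7939, reject H₀

Derivation:
df = n - 1 = 21
SE = s_d/√n = 3.4/√22 = 0.7249
t = d̄/SE = -4.2/0.7249 = -5.7939
Critical value: t_{0.025,21} = ±2.080
p-value < 0.0001
Decision: reject H₀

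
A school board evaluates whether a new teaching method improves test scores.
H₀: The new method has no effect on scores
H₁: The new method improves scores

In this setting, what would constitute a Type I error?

Answer: Concluding the new method improves scores when it actually doesn't

Derivation:
Type I error (α): Rejecting H₀ when H₀ is true
Type II error (β): Failing to reject H₀ when H₁ is true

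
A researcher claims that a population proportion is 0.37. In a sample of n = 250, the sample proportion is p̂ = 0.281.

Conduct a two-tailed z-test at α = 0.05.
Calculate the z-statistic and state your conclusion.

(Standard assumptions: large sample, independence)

H₀: p = 0.37, H₁: p ≠ 0.37
Standard error: SE = √(p₀(1-p₀)/n) = √(0.37×0.63/250) = 0.030535
z-statistic: z = (p̂ - p₀)/SE = (0.281 - 0.37)/0.030535 = -2.9147
Critical value: z_0.025 = ±1.960
p-value = 0.0036
Decision: reject H₀ at α = 0.05

Answer: z = -2.9147, reject H₀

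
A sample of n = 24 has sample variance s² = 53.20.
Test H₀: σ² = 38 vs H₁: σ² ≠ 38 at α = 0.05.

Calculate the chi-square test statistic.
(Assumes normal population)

Answer: χ² = 32.2000, fail to reject H₀

Derivation:
df = n - 1 = 23
χ² = (n-1)s²/σ₀² = 23×53.20/38 = 32.2000
Critical values: χ²_{0.975,23} = 11.689, χ²_{0.025,23} = 38.076
Rejection region: χ² < 11.689 or χ² > 38.076
Decision: fail to reject H₀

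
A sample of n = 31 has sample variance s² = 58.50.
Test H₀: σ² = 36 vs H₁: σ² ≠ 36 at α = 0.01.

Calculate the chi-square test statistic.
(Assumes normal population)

df = n - 1 = 30
χ² = (n-1)s²/σ₀² = 30×58.50/36 = 48.7500
Critical values: χ²_{0.995,30} = 13.787, χ²_{0.005,30} = 53.672
Rejection region: χ² < 13.787 or χ² > 53.672
Decision: fail to reject H₀

Answer: χ² = 48.7500, fail to reject H₀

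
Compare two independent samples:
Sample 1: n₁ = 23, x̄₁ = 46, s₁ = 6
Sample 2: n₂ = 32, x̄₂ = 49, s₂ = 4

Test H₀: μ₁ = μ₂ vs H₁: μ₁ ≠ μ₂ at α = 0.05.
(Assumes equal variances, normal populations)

Pooled variance: s²_p = [22×6² + 31×4²]/(53) = 24.3019
s_p = 4.9297
SE = s_p×√(1/n₁ + 1/n₂) = 4.9297×√(1/23 + 1/32) = 1.3476
t = (x̄₁ - x̄₂)/SE = (46 - 49)/1.3476 = -2.2262
df = 53, t-critical = ±2.006
Decision: reject H₀

Answer: t = -2.2262, reject H₀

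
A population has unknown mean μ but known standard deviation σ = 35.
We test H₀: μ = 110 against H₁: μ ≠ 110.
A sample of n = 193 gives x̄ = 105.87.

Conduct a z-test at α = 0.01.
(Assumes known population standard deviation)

Answer: z = -1.6393, fail to reject H₀

Derivation:
Standard error: SE = σ/√n = 35/√193 = 2.5194
z-statistic: z = (x̄ - μ₀)/SE = (105.87 - 110)/2.5194 = -1.6393
Critical value: ±2.576
p-value = 0.1012
Decision: fail to reject H₀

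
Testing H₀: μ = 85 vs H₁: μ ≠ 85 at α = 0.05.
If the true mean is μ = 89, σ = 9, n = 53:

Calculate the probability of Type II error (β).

SE = σ/√n = 9/√53 = 1.2362
Critical values: μ₀ ± z_0.025×SE = 85 ± 1.960×1.2362
Acceptance region: (82.5770, 87.4230)
Under H₁ (μ = 89): z_high = (87.4230 - 89)/1.2362 = -1.2757, z_low = (82.5770 - 89)/1.2362 = -5.1958
β = P(not reject | H₁) = Φ(-1.2757) - Φ(-5.1958) ≈ 0.1010

Answer: β ≈ 0.1010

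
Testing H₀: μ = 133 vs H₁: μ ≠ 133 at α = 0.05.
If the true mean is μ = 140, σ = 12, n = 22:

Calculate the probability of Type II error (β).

SE = σ/√n = 12/√22 = 2.5584
Critical values: μ₀ ± z_0.025×SE = 133 ± 1.960×2.5584
Acceptance region: (127.9855, 138.0145)
Under H₁ (μ = 140): z_high = (138.0145 - 140)/2.5584 = -0.7761, z_low = (127.9855 - 140)/2.5584 = -4.6961
β = P(not reject | H₁) = Φ(-0.7761) - Φ(-4.6961) ≈ 0.2188

Answer: β ≈ 0.2188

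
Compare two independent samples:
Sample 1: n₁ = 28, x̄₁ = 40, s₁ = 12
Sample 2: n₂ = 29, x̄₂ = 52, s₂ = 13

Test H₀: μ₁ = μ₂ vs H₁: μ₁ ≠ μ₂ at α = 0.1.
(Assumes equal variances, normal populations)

Pooled variance: s²_p = [27×12² + 28×13²]/(55) = 156.7273
s_p = 12.5191
SE = s_p×√(1/n₁ + 1/n₂) = 12.5191×√(1/28 + 1/29) = 3.3169
t = (x̄₁ - x̄₂)/SE = (40 - 52)/3.3169 = -3.6178
df = 55, t-critical = ±1.673
Decision: reject H₀

Answer: t = -3.6178, reject H₀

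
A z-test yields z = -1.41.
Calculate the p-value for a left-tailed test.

Answer: p-value ≈ 0.0793

Derivation:
For z = -1.41:
p = P(Z < -1.41) = Φ(-1.41) = 0.0793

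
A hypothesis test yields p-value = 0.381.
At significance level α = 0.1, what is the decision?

Compare p-value to α:
0.381 ≥ 0.1
Decision: fail to reject H₀

Answer: fail to reject H₀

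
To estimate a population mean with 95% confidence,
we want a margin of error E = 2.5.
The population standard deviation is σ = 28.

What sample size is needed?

Answer: n = 482

Derivation:
z_0.025 = 1.960
n = (z×σ/E)² = (1.960×28/2.5)²
n = 481.8903
Round up: n = 482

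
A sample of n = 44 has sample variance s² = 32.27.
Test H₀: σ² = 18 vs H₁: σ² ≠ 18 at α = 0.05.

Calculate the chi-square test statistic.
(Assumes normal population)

Answer: χ² = 77.0894, reject H₀

Derivation:
df = n - 1 = 43
χ² = (n-1)s²/σ₀² = 43×32.27/18 = 77.0894
Critical values: χ²_{0.975,43} = 26.785, χ²_{0.025,43} = 62.990
Rejection region: χ² < 26.785 or χ² > 62.990
Decision: reject H₀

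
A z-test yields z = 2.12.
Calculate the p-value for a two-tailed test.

For z = 2.12:
p = 2×P(Z > |2.12|) = 2×(1 - Φ(2.12)) = 0.0340

Answer: p-value ≈ 0.0340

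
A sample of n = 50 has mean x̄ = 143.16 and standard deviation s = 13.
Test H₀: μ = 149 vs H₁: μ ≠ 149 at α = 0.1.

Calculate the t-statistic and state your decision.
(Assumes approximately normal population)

df = n - 1 = 49
SE = s/√n = 13/√50 = 1.8385
t = (x̄ - μ₀)/SE = (143.16 - 149)/1.8385 = -3.1765
Critical value: t_{0.05,49} = ±1.677
p-value ≈ 0.0026
Decision: reject H₀

Answer: t = -3.1765, reject H₀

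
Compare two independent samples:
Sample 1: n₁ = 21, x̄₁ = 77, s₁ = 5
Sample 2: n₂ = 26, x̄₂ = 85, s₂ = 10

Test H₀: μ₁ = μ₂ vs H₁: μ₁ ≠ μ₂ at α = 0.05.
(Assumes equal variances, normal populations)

Answer: t = -3.3395, reject H₀

Derivation:
Pooled variance: s²_p = [20×5² + 25×10²]/(45) = 66.6667
s_p = 8.1650
SE = s_p×√(1/n₁ + 1/n₂) = 8.1650×√(1/21 + 1/26) = 2.3956
t = (x̄₁ - x̄₂)/SE = (77 - 85)/2.3956 = -3.3395
df = 45, t-critical = ±2.014
Decision: reject H₀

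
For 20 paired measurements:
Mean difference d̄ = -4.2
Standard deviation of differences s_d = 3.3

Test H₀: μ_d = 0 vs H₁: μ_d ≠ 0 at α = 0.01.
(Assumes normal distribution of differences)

Answer: t = -5.6918, reject H₀

Derivation:
df = n - 1 = 19
SE = s_d/√n = 3.3/√20 = 0.7379
t = d̄/SE = -4.2/0.7379 = -5.6918
Critical value: t_{0.005,19} = ±2.861
p-value < 0.0001
Decision: reject H₀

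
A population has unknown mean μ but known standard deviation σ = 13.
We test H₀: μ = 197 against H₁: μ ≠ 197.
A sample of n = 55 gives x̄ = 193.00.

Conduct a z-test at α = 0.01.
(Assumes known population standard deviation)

Answer: z = -2.2819, fail to reject H₀

Derivation:
Standard error: SE = σ/√n = 13/√55 = 1.7529
z-statistic: z = (x̄ - μ₀)/SE = (193.00 - 197)/1.7529 = -2.2819
Critical value: ±2.576
p-value = 0.0225
Decision: fail to reject H₀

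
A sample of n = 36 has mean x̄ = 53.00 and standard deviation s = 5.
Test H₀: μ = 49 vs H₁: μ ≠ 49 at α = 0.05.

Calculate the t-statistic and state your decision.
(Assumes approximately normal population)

Answer: t = 4.8002, reject H₀

Derivation:
df = n - 1 = 35
SE = s/√n = 5/√36 = 0.8333
t = (x̄ - μ₀)/SE = (53.00 - 49)/0.8333 = 4.8002
Critical value: t_{0.025,35} = ±2.030
p-value < 0.0001
Decision: reject H₀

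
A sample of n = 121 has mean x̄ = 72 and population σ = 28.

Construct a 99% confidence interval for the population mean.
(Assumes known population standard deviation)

Answer: (65.4428, 78.5572)

Derivation:
Confidence level: 99%, α = 0.01
z_0.005 = 2.576
SE = σ/√n = 28/√121 = 2.5455
Margin of error = 2.576 × 2.5455 = 6.5572
CI: x̄ ± margin = 72 ± 6.5572
CI: (65.4428, 78.5572)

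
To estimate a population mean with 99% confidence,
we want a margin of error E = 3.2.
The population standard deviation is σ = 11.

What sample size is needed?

Answer: n = 79

Derivation:
z_0.005 = 2.576
n = (z×σ/E)² = (2.576×11/3.2)²
n = 78.4110
Round up: n = 79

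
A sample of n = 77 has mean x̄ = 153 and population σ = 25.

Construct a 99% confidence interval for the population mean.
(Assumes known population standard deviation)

Confidence level: 99%, α = 0.01
z_0.005 = 2.576
SE = σ/√n = 25/√77 = 2.8490
Margin of error = 2.576 × 2.8490 = 7.3390
CI: x̄ ± margin = 153 ± 7.3390
CI: (145.6610, 160.3390)

Answer: (145.6610, 160.3390)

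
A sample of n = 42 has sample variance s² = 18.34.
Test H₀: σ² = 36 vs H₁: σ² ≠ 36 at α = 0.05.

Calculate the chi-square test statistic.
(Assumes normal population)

df = n - 1 = 41
χ² = (n-1)s²/σ₀² = 41×18.34/36 = 20.8872
Critical values: χ²_{0.975,41} = 25.215, χ²_{0.025,41} = 60.561
Rejection region: χ² < 25.215 or χ² > 60.561
Decision: reject H₀

Answer: χ² = 20.8872, reject H₀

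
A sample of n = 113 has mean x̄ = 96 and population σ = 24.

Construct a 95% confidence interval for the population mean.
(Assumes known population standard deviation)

Answer: (91.5749, 100.4251)

Derivation:
Confidence level: 95%, α = 0.05
z_0.025 = 1.960
SE = σ/√n = 24/√113 = 2.2577
Margin of error = 1.960 × 2.2577 = 4.4251
CI: x̄ ± margin = 96 ± 4.4251
CI: (91.5749, 100.4251)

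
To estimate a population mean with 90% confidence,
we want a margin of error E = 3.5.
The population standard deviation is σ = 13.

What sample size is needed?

Answer: n = 38

Derivation:
z_0.05 = 1.645
n = (z×σ/E)² = (1.645×13/3.5)²
n = 37.3321
Round up: n = 38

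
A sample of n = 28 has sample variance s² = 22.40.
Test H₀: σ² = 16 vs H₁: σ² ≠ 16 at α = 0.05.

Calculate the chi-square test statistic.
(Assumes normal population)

Answer: χ² = 37.8000, fail to reject H₀

Derivation:
df = n - 1 = 27
χ² = (n-1)s²/σ₀² = 27×22.40/16 = 37.8000
Critical values: χ²_{0.975,27} = 14.573, χ²_{0.025,27} = 43.195
Rejection region: χ² < 14.573 or χ² > 43.195
Decision: fail to reject H₀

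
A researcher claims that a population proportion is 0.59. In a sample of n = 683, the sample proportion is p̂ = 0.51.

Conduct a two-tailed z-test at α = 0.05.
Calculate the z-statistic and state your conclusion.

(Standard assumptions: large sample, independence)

H₀: p = 0.59, H₁: p ≠ 0.59
Standard error: SE = √(p₀(1-p₀)/n) = √(0.59×0.41/683) = 0.018819
z-statistic: z = (p̂ - p₀)/SE = (0.51 - 0.59)/0.018819 = -4.2510
Critical value: z_0.025 = ±1.960
p-value < 0.0001
Decision: reject H₀ at α = 0.05

Answer: z = -4.2510, reject H₀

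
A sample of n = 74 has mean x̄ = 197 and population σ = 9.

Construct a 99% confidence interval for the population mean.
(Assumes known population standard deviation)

Answer: (194.3050, 199.6950)

Derivation:
Confidence level: 99%, α = 0.01
z_0.005 = 2.576
SE = σ/√n = 9/√74 = 1.0462
Margin of error = 2.576 × 1.0462 = 2.6950
CI: x̄ ± margin = 197 ± 2.6950
CI: (194.3050, 199.6950)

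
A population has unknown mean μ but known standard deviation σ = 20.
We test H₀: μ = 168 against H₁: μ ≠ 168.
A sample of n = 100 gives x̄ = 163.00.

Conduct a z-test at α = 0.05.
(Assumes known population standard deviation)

Answer: z = -2.5000, reject H₀

Derivation:
Standard error: SE = σ/√n = 20/√100 = 2.0000
z-statistic: z = (x̄ - μ₀)/SE = (163.00 - 168)/2.0000 = -2.5000
Critical value: ±1.960
p-value = 0.0124
Decision: reject H₀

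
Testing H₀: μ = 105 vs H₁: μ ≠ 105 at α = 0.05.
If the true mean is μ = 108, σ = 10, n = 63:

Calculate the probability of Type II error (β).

Answer: β ≈ 0.3368

Derivation:
SE = σ/√n = 10/√63 = 1.2599
Critical values: μ₀ ± z_0.025×SE = 105 ± 1.960×1.2599
Acceptance region: (102.5306, 107.4694)
Under H₁ (μ = 108): z_high = (107.4694 - 108)/1.2599 = -0.4211, z_low = (102.5306 - 108)/1.2599 = -4.3411
β = P(not reject | H₁) = Φ(-0.4211) - Φ(-4.3411) ≈ 0.3368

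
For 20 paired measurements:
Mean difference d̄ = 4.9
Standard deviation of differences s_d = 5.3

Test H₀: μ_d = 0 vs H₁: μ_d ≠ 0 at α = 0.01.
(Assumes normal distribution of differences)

df = n - 1 = 19
SE = s_d/√n = 5.3/√20 = 1.1851
t = d̄/SE = 4.9/1.1851 = 4.1347
Critical value: t_{0.005,19} = ±2.861
p-value ≈ 0.0006
Decision: reject H₀

Answer: t = 4.1347, reject H₀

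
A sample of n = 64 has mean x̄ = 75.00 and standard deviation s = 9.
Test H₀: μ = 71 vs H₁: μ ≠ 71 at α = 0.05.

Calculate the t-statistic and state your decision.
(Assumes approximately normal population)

df = n - 1 = 63
SE = s/√n = 9/√64 = 1.1250
t = (x̄ - μ₀)/SE = (75.00 - 71)/1.1250 = 3.5556
Critical value: t_{0.025,63} = ±1.998
p-value ≈ 0.0007
Decision: reject H₀

Answer: t = 3.5556, reject H₀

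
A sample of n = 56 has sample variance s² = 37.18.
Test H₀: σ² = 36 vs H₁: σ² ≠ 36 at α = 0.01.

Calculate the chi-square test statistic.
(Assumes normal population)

df = n - 1 = 55
χ² = (n-1)s²/σ₀² = 55×37.18/36 = 56.8028
Critical values: χ²_{0.995,55} = 31.735, χ²_{0.005,55} = 85.749
Rejection region: χ² < 31.735 or χ² > 85.749
Decision: fail to reject H₀

Answer: χ² = 56.8028, fail to reject H₀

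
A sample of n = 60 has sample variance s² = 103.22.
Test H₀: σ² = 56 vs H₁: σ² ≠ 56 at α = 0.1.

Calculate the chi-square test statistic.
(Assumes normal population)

df = n - 1 = 59
χ² = (n-1)s²/σ₀² = 59×103.22/56 = 108.7496
Critical values: χ²_{0.95,59} = 42.339, χ²_{0.05,59} = 77.931
Rejection region: χ² < 42.339 or χ² > 77.931
Decision: reject H₀

Answer: χ² = 108.7496, reject H₀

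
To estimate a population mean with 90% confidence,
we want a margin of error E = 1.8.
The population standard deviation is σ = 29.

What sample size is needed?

z_0.05 = 1.645
n = (z×σ/E)² = (1.645×29/1.8)²
n = 702.3972
Round up: n = 703

Answer: n = 703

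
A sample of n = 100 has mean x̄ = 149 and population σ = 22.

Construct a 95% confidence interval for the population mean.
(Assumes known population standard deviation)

Confidence level: 95%, α = 0.05
z_0.025 = 1.960
SE = σ/√n = 22/√100 = 2.2000
Margin of error = 1.960 × 2.2000 = 4.3120
CI: x̄ ± margin = 149 ± 4.3120
CI: (144.6880, 153.3120)

Answer: (144.6880, 153.3120)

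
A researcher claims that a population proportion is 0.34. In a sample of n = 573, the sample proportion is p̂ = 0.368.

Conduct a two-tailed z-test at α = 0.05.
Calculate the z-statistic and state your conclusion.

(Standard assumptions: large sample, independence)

H₀: p = 0.34, H₁: p ≠ 0.34
Standard error: SE = √(p₀(1-p₀)/n) = √(0.34×0.66/573) = 0.019789
z-statistic: z = (p̂ - p₀)/SE = (0.368 - 0.34)/0.019789 = 1.4149
Critical value: z_0.025 = ±1.960
p-value = 0.1571
Decision: fail to reject H₀ at α = 0.05

Answer: z = 1.4149, fail to reject H₀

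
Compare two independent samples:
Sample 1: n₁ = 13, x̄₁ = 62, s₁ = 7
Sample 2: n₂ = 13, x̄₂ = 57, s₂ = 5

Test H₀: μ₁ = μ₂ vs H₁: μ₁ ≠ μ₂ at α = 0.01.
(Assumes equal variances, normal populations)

Answer: t = 2.0956, fail to reject H₀

Derivation:
Pooled variance: s²_p = [12×7² + 12×5²]/(24) = 37.0000
s_p = 6.0828
SE = s_p×√(1/n₁ + 1/n₂) = 6.0828×√(1/13 + 1/13) = 2.3859
t = (x̄₁ - x̄₂)/SE = (62 - 57)/2.3859 = 2.0956
df = 24, t-critical = ±2.797
Decision: fail to reject H₀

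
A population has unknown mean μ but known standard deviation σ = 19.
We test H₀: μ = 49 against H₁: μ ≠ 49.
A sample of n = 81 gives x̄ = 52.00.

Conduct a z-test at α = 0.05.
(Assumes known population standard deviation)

Answer: z = 1.4211, fail to reject H₀

Derivation:
Standard error: SE = σ/√n = 19/√81 = 2.1111
z-statistic: z = (x̄ - μ₀)/SE = (52.00 - 49)/2.1111 = 1.4211
Critical value: ±1.960
p-value = 0.1553
Decision: fail to reject H₀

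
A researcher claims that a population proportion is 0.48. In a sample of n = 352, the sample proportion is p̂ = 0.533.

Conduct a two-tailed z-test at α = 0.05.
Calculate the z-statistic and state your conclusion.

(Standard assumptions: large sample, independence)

Answer: z = 1.9903, reject H₀

Derivation:
H₀: p = 0.48, H₁: p ≠ 0.48
Standard error: SE = √(p₀(1-p₀)/n) = √(0.48×0.52/352) = 0.026629
z-statistic: z = (p̂ - p₀)/SE = (0.533 - 0.48)/0.026629 = 1.9903
Critical value: z_0.025 = ±1.960
p-value = 0.0466
Decision: reject H₀ at α = 0.05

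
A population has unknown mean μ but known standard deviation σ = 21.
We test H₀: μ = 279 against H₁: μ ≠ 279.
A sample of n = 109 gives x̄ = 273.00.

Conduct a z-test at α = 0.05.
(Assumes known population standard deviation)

Answer: z = -2.9830, reject H₀

Derivation:
Standard error: SE = σ/√n = 21/√109 = 2.0114
z-statistic: z = (x̄ - μ₀)/SE = (273.00 - 279)/2.0114 = -2.9830
Critical value: ±1.960
p-value = 0.0029
Decision: reject H₀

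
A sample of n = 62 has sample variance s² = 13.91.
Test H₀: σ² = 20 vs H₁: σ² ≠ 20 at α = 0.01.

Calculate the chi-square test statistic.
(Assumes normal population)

df = n - 1 = 61
χ² = (n-1)s²/σ₀² = 61×13.91/20 = 42.4255
Critical values: χ²_{0.995,61} = 36.301, χ²_{0.005,61} = 93.186
Rejection region: χ² < 36.301 or χ² > 93.186
Decision: fail to reject H₀

Answer: χ² = 42.4255, fail to reject H₀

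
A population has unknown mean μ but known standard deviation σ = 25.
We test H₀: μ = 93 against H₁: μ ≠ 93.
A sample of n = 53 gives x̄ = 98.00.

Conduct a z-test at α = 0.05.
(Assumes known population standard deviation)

Answer: z = 1.4560, fail to reject H₀

Derivation:
Standard error: SE = σ/√n = 25/√53 = 3.4340
z-statistic: z = (x̄ - μ₀)/SE = (98.00 - 93)/3.4340 = 1.4560
Critical value: ±1.960
p-value = 0.1454
Decision: fail to reject H₀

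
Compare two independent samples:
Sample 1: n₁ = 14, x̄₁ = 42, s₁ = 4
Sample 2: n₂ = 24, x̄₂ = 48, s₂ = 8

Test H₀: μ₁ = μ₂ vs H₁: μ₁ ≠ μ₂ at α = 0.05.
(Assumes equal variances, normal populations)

Pooled variance: s²_p = [13×4² + 23×8²]/(36) = 46.6667
s_p = 6.8313
SE = s_p×√(1/n₁ + 1/n₂) = 6.8313×√(1/14 + 1/24) = 2.2973
t = (x̄₁ - x̄₂)/SE = (42 - 48)/2.2973 = -2.6118
df = 36, t-critical = ±2.028
Decision: reject H₀

Answer: t = -2.6118, reject H₀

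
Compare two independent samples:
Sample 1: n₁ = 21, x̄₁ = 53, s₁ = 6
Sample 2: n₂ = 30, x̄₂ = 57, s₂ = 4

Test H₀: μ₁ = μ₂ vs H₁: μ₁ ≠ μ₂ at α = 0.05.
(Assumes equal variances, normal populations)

Pooled variance: s²_p = [20×6² + 29×4²]/(49) = 24.1633
s_p = 4.9156
SE = s_p×√(1/n₁ + 1/n₂) = 4.9156×√(1/21 + 1/30) = 1.3986
t = (x̄₁ - x̄₂)/SE = (53 - 57)/1.3986 = -2.8600
df = 49, t-critical = ±2.010
Decision: reject H₀

Answer: t = -2.8600, reject H₀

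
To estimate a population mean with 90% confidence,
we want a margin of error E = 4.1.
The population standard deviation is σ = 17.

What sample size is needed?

z_0.05 = 1.645
n = (z×σ/E)² = (1.645×17/4.1)²
n = 46.5224
Round up: n = 47

Answer: n = 47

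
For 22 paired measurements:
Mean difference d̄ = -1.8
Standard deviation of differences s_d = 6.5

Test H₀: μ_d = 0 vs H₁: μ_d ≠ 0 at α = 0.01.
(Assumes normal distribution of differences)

df = n - 1 = 21
SE = s_d/√n = 6.5/√22 = 1.3858
t = d̄/SE = -1.8/1.3858 = -1.2989
Critical value: t_{0.005,21} = ±2.831
p-value ≈ 0.2081
Decision: fail to reject H₀

Answer: t = -1.2989, fail to reject H₀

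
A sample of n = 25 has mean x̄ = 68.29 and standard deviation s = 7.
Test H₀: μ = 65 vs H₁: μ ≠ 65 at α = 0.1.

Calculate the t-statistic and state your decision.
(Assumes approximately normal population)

Answer: t = 2.3500, reject H₀

Derivation:
df = n - 1 = 24
SE = s/√n = 7/√25 = 1.4000
t = (x̄ - μ₀)/SE = (68.29 - 65)/1.4000 = 2.3500
Critical value: t_{0.05,24} = ±1.711
p-value ≈ 0.0273
Decision: reject H₀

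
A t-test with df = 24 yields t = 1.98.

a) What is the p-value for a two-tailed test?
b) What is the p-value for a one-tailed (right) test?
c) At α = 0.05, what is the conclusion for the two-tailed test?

Answer: a) 0.0593, b) 0.0296, c) fail to reject H₀

Derivation:
Using t-distribution with df = 24:
a) Two-tailed: p = 2×P(T > 1.98) = 0.0593
b) One-tailed: p = P(T > 1.98) = 0.0296
c) 0.0593 ≥ 0.05, fail to reject H₀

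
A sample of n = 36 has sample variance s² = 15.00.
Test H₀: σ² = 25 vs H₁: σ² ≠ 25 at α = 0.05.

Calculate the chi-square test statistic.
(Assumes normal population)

df = n - 1 = 35
χ² = (n-1)s²/σ₀² = 35×15.00/25 = 21.0000
Critical values: χ²_{0.975,35} = 20.569, χ²_{0.025,35} = 53.203
Rejection region: χ² < 20.569 or χ² > 53.203
Decision: fail to reject H₀

Answer: χ² = 21.0000, fail to reject H₀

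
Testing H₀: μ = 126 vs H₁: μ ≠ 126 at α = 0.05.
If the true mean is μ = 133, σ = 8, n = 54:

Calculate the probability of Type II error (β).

Answer: β ≈ 0.0000

Derivation:
SE = σ/√n = 8/√54 = 1.0887
Critical values: μ₀ ± z_0.025×SE = 126 ± 1.960×1.0887
Acceptance region: (123.8661, 128.1339)
Under H₁ (μ = 133): z_high = (128.1339 - 133)/1.0887 = -4.4696, z_low = (123.8661 - 133)/1.0887 = -8.3897
β = P(not reject | H₁) = Φ(-4.4696) - Φ(-8.3897) ≈ 0.0000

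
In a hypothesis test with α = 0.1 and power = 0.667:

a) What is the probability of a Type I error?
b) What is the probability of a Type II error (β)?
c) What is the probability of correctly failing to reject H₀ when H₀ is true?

Answer: a) 0.1, b) 0.333, c) 0.9

Derivation:
a) Type I error probability = α = 0.1
b) Power = P(reject H₀ | H₁ true) = 1 - β = 0.667, so Type II error probability = β = 1 - Power = 0.333
c) P(fail to reject H₀ | H₀ true) = 1 - α = 0.9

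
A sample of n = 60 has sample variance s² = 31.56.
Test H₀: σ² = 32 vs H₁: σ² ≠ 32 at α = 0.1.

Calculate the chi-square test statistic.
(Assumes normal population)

df = n - 1 = 59
χ² = (n-1)s²/σ₀² = 59×31.56/32 = 58.1887
Critical values: χ²_{0.95,59} = 42.339, χ²_{0.05,59} = 77.931
Rejection region: χ² < 42.339 or χ² > 77.931
Decision: fail to reject H₀

Answer: χ² = 58.1887, fail to reject H₀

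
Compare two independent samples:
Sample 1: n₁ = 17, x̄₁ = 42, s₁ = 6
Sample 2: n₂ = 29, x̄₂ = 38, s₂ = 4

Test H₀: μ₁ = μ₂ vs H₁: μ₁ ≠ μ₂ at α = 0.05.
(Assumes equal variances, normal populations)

Answer: t = 2.7144, reject H₀

Derivation:
Pooled variance: s²_p = [16×6² + 28×4²]/(44) = 23.2727
s_p = 4.8242
SE = s_p×√(1/n₁ + 1/n₂) = 4.8242×√(1/17 + 1/29) = 1.4736
t = (x̄₁ - x̄₂)/SE = (42 - 38)/1.4736 = 2.7144
df = 44, t-critical = ±2.015
Decision: reject H₀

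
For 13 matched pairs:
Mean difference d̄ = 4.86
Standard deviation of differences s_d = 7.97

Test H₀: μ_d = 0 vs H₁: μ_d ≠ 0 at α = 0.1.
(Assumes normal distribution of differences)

df = n - 1 = 12
SE = s_d/√n = 7.97/√13 = 2.2105
t = d̄/SE = 4.86/2.2105 = 2.1986
Critical value: t_{0.05,12} = ±1.782
p-value ≈ 0.0483
Decision: reject H₀

Answer: t = 2.1986, reject H₀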